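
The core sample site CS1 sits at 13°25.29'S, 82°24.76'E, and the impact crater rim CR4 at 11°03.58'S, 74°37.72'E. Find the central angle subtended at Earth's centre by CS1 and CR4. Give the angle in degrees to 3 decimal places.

CS1: φ = -13.42150°, λ = +82.41267°
CR4: φ = -11.05967°, λ = +74.62867°
Δφ = 2.3618°,  Δλ = -7.7840°
a = sin²(Δφ/2) + cos φ₁ cos φ₂ sin²(Δλ/2) = 0.004823
c = 2·arcsin(√a) = 0.139005 rad = 7.9644°

7.964°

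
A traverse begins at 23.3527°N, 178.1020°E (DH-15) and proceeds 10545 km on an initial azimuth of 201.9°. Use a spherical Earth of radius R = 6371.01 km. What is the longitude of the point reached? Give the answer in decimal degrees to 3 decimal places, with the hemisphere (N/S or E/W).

δ = d/R = 10545/6371.01 = 1.655154 rad
φ₂ = arcsin(sin φ₁ cos δ + cos φ₁ sin δ cos θ)
   = arcsin(0.39639·-0.08426 + 0.91808·0.99644·-0.92784) = -61.90885°
λ₂ = λ₁ + atan2(sin θ sin δ cos φ₁, cos δ − sin φ₁ sin φ₂) = 125.98200°

125.982°E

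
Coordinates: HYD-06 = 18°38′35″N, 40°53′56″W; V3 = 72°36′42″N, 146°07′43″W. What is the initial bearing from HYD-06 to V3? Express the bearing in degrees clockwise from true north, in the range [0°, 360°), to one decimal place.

HYD-06: φ = +18.64306°, λ = -40.89889°
V3: φ = +72.61167°, λ = -146.12861°
Δλ = -105.2297°
y = sin Δλ · cos φ₂ = -0.288351
x = cos φ₁ sin φ₂ − sin φ₁ cos φ₂ cos Δλ = 0.929323
θ = atan2(y, x) = -17.2381° → 342.7619° (mod 360°)

342.8°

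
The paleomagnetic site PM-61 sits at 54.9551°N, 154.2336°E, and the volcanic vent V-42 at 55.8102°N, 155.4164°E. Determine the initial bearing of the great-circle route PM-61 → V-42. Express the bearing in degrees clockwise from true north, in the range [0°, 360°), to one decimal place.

Δλ = 1.1828°
y = sin Δλ · cos φ₂ = 0.011600
x = cos φ₁ sin φ₂ − sin φ₁ cos φ₂ cos Δλ = 0.015022
θ = atan2(y, x) = 37.6749° → 37.6749° (mod 360°)

37.7°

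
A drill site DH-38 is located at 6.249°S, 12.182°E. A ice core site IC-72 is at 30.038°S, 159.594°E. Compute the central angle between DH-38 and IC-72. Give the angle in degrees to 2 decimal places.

132.11°

Δφ = -23.7890°,  Δλ = 147.4120°
a = sin²(Δφ/2) + cos φ₁ cos φ₂ sin²(Δλ/2) = 0.835291
c = 2·arcsin(√a) = 2.305790 rad = 132.1120°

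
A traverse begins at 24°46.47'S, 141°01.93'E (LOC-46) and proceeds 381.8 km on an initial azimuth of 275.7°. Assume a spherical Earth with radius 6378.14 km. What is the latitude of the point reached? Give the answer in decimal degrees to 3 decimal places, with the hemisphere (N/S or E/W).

24.387°S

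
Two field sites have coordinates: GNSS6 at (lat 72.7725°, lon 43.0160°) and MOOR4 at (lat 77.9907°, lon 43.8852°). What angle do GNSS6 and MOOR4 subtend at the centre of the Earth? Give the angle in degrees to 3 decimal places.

Δφ = 5.2182°,  Δλ = 0.8692°
a = sin²(Δφ/2) + cos φ₁ cos φ₂ sin²(Δλ/2) = 0.002076
c = 2·arcsin(√a) = 0.091153 rad = 5.2227°

5.223°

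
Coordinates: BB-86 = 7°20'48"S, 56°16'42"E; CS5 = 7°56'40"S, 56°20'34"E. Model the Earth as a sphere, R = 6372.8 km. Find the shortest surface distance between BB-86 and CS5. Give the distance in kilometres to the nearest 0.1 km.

BB-86: φ = -7.34667°, λ = +56.27833°
CS5: φ = -7.94444°, λ = +56.34278°
Δφ = -0.5978°,  Δλ = 0.0644°
a = sin²(Δφ/2) + cos φ₁ cos φ₂ sin²(Δλ/2) = 0.000028
c = 2·arcsin(√a) = 0.010493 rad = 0.6012°
d = R·c = 6372.8 × 0.010493 = 66.9 km

66.9 km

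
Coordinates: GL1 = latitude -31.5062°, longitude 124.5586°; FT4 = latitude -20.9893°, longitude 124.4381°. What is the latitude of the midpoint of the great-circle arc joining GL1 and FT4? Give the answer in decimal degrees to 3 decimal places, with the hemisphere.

Bx = cos φ₂ cos Δλ = 0.933645,  By = cos φ₂ sin Δλ = -0.001964
φₘ = atan2(sin φ₁ + sin φ₂, √((cos φ₁ + Bx)² + By²)) = -26.24776°
λₘ = λ₁ + atan2(By, cos φ₁ + Bx) = 124.49562°

26.248°S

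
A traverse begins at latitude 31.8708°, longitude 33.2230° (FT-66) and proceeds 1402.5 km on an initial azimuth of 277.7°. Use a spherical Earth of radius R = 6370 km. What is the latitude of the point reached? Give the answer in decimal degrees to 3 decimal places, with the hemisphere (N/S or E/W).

32.691°N

δ = d/R = 1402.5/6370 = 0.220173 rad
φ₂ = arcsin(sin φ₁ cos δ + cos φ₁ sin δ cos θ)
   = arcsin(0.52801·0.97586 + 0.84924·0.21840·0.13399) = 32.69114°
λ₂ = λ₁ + atan2(sin θ sin δ cos φ₁, cos δ − sin φ₁ sin φ₂) = 18.32107°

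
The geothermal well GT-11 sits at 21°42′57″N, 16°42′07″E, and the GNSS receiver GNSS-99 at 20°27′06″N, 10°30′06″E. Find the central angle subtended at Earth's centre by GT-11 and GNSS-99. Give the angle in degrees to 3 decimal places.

GT-11: φ = +21.71583°, λ = +16.70194°
GNSS-99: φ = +20.45167°, λ = +10.50167°
Δφ = -1.2642°,  Δλ = -6.2003°
a = sin²(Δφ/2) + cos φ₁ cos φ₂ sin²(Δλ/2) = 0.002668
c = 2·arcsin(√a) = 0.103344 rad = 5.9212°

5.921°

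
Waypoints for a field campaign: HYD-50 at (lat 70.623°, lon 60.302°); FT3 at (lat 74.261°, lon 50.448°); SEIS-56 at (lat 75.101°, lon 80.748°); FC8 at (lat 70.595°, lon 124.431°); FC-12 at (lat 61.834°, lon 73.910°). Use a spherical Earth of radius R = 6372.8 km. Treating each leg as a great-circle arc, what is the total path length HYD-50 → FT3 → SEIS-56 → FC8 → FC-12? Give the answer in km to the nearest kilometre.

HYD-50→FT3: c = 0.081789 rad, d = 521.23 km
FT3→SEIS-56: c = 0.138927 rad, d = 885.35 km
SEIS-56→FC8: c = 0.231771 rad, d = 1477.03 km
FC8→FC-12: c = 0.373065 rad, d = 2377.47 km
Total = 521.23 + 885.35 + 1477.03 + 2377.47 = 5261.08 km

5261 km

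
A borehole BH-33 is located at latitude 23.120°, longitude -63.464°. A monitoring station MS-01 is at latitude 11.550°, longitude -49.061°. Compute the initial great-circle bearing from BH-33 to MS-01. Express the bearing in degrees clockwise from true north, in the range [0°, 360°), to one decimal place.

Δλ = 14.4030°
y = sin Δλ · cos φ₂ = 0.243704
x = cos φ₁ sin φ₂ − sin φ₁ cos φ₂ cos Δλ = -0.188474
θ = atan2(y, x) = 127.7174° → 127.7174° (mod 360°)

127.7°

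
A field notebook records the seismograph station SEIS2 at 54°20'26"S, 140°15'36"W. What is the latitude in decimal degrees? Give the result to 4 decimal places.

54° + 20′/60 + 26″/3600 = 54 + 0.33333 + 0.00722 = 54.3406°

54.3406°S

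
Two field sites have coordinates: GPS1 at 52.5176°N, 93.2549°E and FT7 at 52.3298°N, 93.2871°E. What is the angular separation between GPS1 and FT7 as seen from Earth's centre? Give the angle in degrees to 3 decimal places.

Δφ = -0.1878°,  Δλ = 0.0322°
a = sin²(Δφ/2) + cos φ₁ cos φ₂ sin²(Δλ/2) = 0.000003
c = 2·arcsin(√a) = 0.003296 rad = 0.1888°

0.189°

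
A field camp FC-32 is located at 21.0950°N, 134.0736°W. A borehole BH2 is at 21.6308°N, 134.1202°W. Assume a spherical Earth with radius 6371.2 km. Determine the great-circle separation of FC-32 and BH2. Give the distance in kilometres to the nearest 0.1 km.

Δφ = 0.5358°,  Δλ = -0.0466°
a = sin²(Δφ/2) + cos φ₁ cos φ₂ sin²(Δλ/2) = 0.000022
c = 2·arcsin(√a) = 0.009382 rad = 0.5376°
d = R·c = 6371.2 × 0.009382 = 59.8 km

59.8 km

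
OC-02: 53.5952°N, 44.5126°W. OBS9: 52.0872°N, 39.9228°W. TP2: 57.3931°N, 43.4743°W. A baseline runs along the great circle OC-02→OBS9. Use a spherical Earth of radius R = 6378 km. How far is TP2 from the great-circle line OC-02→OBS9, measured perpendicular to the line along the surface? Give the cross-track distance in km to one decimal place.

406.1 km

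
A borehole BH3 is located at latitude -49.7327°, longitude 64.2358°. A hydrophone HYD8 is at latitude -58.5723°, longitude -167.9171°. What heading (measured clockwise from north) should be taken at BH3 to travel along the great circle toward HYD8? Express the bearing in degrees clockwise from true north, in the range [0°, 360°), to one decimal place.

Δλ = 127.8471°
y = sin Δλ · cos φ₂ = 0.411742
x = cos φ₁ sin φ₂ − sin φ₁ cos φ₂ cos Δλ = -0.795646
θ = atan2(y, x) = 152.6387° → 152.6387° (mod 360°)

152.6°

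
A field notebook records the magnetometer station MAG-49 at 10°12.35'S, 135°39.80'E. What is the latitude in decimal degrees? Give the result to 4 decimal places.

10.2058°S

10° + 12.35′/60 = 10 + 0.20583 = 10.2058°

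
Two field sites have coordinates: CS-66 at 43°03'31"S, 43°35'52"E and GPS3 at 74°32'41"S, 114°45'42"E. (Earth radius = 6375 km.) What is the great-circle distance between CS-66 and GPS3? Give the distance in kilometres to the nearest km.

4881 km

CS-66: φ = -43.05861°, λ = +43.59778°
GPS3: φ = -74.54472°, λ = +114.76167°
Δφ = -31.4861°,  Δλ = 71.1639°
a = sin²(Δφ/2) + cos φ₁ cos φ₂ sin²(Δλ/2) = 0.139539
c = 2·arcsin(√a) = 0.765665 rad = 43.8694°
d = R·c = 6375 × 0.765665 = 4881.1 km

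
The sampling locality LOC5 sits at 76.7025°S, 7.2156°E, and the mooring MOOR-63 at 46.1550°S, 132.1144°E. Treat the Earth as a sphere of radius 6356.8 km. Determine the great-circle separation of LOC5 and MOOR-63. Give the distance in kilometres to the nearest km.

5809 km

Δφ = 30.5475°,  Δλ = 124.8988°
a = sin²(Δφ/2) + cos φ₁ cos φ₂ sin²(Δλ/2) = 0.194638
c = 2·arcsin(√a) = 0.913822 rad = 52.3582°
d = R·c = 6356.8 × 0.913822 = 5809.0 km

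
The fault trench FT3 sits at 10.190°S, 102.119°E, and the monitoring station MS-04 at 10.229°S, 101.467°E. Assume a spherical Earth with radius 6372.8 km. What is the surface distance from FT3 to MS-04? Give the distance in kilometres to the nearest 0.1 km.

71.5 km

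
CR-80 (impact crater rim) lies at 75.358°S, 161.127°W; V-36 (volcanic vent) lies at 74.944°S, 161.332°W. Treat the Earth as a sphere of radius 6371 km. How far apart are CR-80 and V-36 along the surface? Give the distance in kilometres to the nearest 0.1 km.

Δφ = 0.4140°,  Δλ = -0.2050°
a = sin²(Δφ/2) + cos φ₁ cos φ₂ sin²(Δλ/2) = 0.000013
c = 2·arcsin(√a) = 0.007284 rad = 0.4173°
d = R·c = 6371 × 0.007284 = 46.4 km

46.4 km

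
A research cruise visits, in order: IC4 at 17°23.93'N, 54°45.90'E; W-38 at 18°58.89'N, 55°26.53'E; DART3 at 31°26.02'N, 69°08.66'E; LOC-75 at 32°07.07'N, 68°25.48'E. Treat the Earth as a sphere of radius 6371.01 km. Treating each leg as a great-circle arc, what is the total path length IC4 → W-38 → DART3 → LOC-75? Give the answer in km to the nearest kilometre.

2242 km

IC4: φ = +17.39883°, λ = +54.76500°
W-38: φ = +18.98150°, λ = +55.44217°
DART3: φ = +31.43367°, λ = +69.14433°
LOC-75: φ = +32.11783°, λ = +68.42467°
IC4→W-38: c = 0.029817 rad, d = 189.97 km
W-38→DART3: c = 0.306108 rad, d = 1950.22 km
DART3→LOC-75: c = 0.016019 rad, d = 102.06 km
Total = 189.97 + 1950.22 + 102.06 = 2242.24 km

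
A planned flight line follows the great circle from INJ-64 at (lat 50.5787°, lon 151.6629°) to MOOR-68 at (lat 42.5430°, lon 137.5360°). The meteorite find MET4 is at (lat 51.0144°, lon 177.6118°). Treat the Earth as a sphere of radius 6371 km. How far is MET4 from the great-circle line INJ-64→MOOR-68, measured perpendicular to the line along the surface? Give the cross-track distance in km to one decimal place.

691.2 km

δ₁₃ = central angle INJ-64→MET4 = 0.284882 rad  (haversine)
θ₁₃ = bearing INJ-64→MET4 = 78.382°,  θ₁₂ = bearing INJ-64→MOOR-68 = 235.720°
dₓₜ = R·arcsin(sin δ₁₃ · sin(θ₁₃ − θ₁₂)) = 6371·arcsin(0.28104·sin(-157.338°)) = -691.238 km
|dₓₜ| = 691.238 km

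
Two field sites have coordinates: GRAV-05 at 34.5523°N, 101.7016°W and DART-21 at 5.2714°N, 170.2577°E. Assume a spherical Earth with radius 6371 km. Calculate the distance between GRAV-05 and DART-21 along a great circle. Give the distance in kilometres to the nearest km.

9496 km

Δφ = -29.2809°,  Δλ = -88.0407°
a = sin²(Δφ/2) + cos φ₁ cos φ₂ sin²(Δλ/2) = 0.459927
c = 2·arcsin(√a) = 1.490564 rad = 85.4030°
d = R·c = 6371 × 1.490564 = 9496.4 km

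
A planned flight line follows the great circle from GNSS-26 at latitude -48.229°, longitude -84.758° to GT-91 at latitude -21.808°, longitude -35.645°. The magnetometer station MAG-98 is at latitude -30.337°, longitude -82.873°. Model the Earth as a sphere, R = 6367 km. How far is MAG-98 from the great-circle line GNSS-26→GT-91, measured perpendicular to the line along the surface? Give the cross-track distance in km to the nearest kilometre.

1850 km

δ₁₃ = central angle GNSS-26→MAG-98 = 0.313285 rad  (haversine)
θ₁₃ = bearing GNSS-26→MAG-98 = 5.285°,  θ₁₂ = bearing GNSS-26→GT-91 = 73.661°
dₓₜ = R·arcsin(sin δ₁₃ · sin(θ₁₃ − θ₁₂)) = 6367·arcsin(0.30819·sin(-68.375°)) = -1850.034 km
|dₓₜ| = 1850.034 km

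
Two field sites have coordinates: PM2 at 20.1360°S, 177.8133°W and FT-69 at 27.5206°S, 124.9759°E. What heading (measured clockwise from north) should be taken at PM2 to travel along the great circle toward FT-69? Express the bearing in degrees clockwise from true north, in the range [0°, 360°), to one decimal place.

250.2°

Δλ = -57.2108°
y = sin Δλ · cos φ₂ = -0.745543
x = cos φ₁ sin φ₂ − sin φ₁ cos φ₂ cos Δλ = -0.268492
θ = atan2(y, x) = -109.8055° → 250.1945° (mod 360°)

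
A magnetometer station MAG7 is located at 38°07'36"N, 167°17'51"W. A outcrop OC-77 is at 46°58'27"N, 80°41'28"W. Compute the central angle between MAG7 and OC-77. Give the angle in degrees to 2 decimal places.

61.11°

MAG7: φ = +38.12667°, λ = -167.29750°
OC-77: φ = +46.97417°, λ = -80.69111°
Δφ = 8.8475°,  Δλ = 86.6064°
a = sin²(Δφ/2) + cos φ₁ cos φ₂ sin²(Δλ/2) = 0.258439
c = 2·arcsin(√a) = 1.066579 rad = 61.1105°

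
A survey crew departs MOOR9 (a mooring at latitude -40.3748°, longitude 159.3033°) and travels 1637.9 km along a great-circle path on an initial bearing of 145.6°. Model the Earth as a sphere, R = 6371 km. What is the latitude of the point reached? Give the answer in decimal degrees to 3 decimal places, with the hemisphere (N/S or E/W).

δ = d/R = 1637.9/6371 = 0.257087 rad
φ₂ = arcsin(sin φ₁ cos δ + cos φ₁ sin δ cos θ)
   = arcsin(-0.64778·0.96713 + 0.76182·0.25426·-0.82511) = -51.84324°
λ₂ = λ₁ + atan2(sin θ sin δ cos φ₁, cos δ − sin φ₁ sin φ₂) = 172.74845°

51.843°S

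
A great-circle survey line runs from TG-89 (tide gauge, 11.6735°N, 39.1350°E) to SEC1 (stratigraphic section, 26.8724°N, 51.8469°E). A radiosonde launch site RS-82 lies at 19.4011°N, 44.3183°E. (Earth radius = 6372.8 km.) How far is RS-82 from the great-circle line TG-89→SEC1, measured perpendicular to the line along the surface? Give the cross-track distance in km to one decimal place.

δ₁₃ = central angle TG-89→RS-82 = 0.160539 rad  (haversine)
θ₁₃ = bearing TG-89→RS-82 = 32.214°,  θ₁₂ = bearing TG-89→SEC1 = 36.363°
dₓₜ = R·arcsin(sin δ₁₃ · sin(θ₁₃ − θ₁₂)) = 6372.8·arcsin(0.15985·sin(-4.150°)) = -73.718 km
|dₓₜ| = 73.718 km

73.7 km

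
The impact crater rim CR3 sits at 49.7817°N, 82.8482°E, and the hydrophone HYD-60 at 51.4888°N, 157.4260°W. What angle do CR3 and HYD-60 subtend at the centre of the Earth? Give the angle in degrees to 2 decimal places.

Δφ = 1.7071°,  Δλ = 119.7258°
a = sin²(Δφ/2) + cos φ₁ cos φ₂ sin²(Δλ/2) = 0.300931
c = 2·arcsin(√a) = 1.161310 rad = 66.5381°

66.54°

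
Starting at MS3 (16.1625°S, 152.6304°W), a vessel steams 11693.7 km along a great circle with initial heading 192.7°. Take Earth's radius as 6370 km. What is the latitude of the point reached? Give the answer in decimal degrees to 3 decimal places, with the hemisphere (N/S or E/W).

56.242°S

δ = d/R = 11693.7/6370 = 1.835746 rad
φ₂ = arcsin(sin φ₁ cos δ + cos φ₁ sin δ cos θ)
   = arcsin(-0.27836·-0.26186 + 0.96048·0.96511·-0.97553) = -56.24183°
λ₂ = λ₁ + atan2(sin θ sin δ cos φ₁, cos δ − sin φ₁ sin φ₂) = 49.81626°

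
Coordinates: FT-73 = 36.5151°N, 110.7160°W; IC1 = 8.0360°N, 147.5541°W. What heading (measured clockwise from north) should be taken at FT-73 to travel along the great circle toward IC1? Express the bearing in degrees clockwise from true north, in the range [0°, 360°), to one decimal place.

Δλ = -36.8381°
y = sin Δλ · cos φ₂ = -0.593669
x = cos φ₁ sin φ₂ − sin φ₁ cos φ₂ cos Δλ = -0.359196
θ = atan2(y, x) = -121.1758° → 238.8242° (mod 360°)

238.8°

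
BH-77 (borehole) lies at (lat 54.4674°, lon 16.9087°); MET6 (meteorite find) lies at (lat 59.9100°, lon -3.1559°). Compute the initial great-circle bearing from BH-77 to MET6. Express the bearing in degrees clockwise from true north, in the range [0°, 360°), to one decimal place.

304.8°

Δλ = -20.0646°
y = sin Δλ · cos φ₂ = -0.172006
x = cos φ₁ sin φ₂ − sin φ₁ cos φ₂ cos Δλ = 0.119611
θ = atan2(y, x) = -55.1856° → 304.8144° (mod 360°)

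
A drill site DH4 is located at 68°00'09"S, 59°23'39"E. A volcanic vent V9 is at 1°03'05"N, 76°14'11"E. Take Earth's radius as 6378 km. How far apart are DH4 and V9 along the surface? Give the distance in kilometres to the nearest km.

DH4: φ = -68.00250°, λ = +59.39417°
V9: φ = +1.05139°, λ = +76.23639°
Δφ = 69.0539°,  Δλ = 16.8422°
a = sin²(Δφ/2) + cos φ₁ cos φ₂ sin²(Δλ/2) = 0.329287
c = 2·arcsin(√a) = 1.222363 rad = 70.0362°
d = R·c = 6378 × 1.222363 = 7796.2 km

7796 km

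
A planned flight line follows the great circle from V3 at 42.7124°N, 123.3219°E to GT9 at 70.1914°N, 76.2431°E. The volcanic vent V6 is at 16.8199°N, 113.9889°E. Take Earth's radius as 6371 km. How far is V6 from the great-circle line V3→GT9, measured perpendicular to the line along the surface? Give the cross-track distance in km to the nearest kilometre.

2082 km

δ₁₃ = central angle V3→V6 = 0.472783 rad  (haversine)
θ₁₃ = bearing V3→V6 = 199.932°,  θ₁₂ = bearing V3→GT9 = 335.106°
dₓₜ = R·arcsin(sin δ₁₃ · sin(θ₁₃ − θ₁₂)) = 6371·arcsin(0.45537·sin(-135.174°)) = -2082.031 km
|dₓₜ| = 2082.031 km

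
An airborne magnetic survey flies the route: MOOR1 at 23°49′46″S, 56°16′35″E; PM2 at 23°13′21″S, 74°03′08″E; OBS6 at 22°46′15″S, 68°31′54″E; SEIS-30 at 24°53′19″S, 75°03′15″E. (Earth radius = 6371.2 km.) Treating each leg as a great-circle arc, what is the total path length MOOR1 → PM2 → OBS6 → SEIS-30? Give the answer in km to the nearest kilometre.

3084 km

MOOR1: φ = -23.82944°, λ = +56.27639°
PM2: φ = -23.22250°, λ = +74.05222°
OBS6: φ = -22.77083°, λ = +68.53167°
SEIS-30: φ = -24.88861°, λ = +75.05417°
MOOR1→PM2: c = 0.284471 rad, d = 1812.42 km
PM2→OBS6: c = 0.089039 rad, d = 567.28 km
OBS6→SEIS-30: c = 0.110482 rad, d = 703.90 km
Total = 1812.42 + 567.28 + 703.90 = 3083.61 km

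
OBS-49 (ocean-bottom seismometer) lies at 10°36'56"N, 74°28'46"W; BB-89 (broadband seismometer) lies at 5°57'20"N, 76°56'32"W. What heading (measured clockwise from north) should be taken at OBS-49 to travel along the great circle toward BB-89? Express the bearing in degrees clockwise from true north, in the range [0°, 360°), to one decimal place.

207.8°

OBS-49: φ = +10.61556°, λ = -74.47944°
BB-89: φ = +5.95556°, λ = -76.94222°
Δλ = -2.4628°
y = sin Δλ · cos φ₂ = -0.042738
x = cos φ₁ sin φ₂ − sin φ₁ cos φ₂ cos Δλ = -0.081073
θ = atan2(y, x) = -152.2037° → 207.7963° (mod 360°)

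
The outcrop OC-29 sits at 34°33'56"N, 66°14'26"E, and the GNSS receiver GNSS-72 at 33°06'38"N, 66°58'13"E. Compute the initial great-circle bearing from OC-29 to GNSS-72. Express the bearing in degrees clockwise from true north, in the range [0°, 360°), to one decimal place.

157.2°

OC-29: φ = +34.56556°, λ = +66.24056°
GNSS-72: φ = +33.11056°, λ = +66.97028°
Δλ = 0.7297°
y = sin Δλ · cos φ₂ = 0.010668
x = cos φ₁ sin φ₂ − sin φ₁ cos φ₂ cos Δλ = -0.025353
θ = atan2(y, x) = 157.1806° → 157.1806° (mod 360°)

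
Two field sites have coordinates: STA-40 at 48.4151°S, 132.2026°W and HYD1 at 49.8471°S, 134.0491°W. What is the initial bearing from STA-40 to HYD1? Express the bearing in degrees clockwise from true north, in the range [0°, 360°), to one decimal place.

219.5°

Δλ = -1.8465°
y = sin Δλ · cos φ₂ = -0.020778
x = cos φ₁ sin φ₂ − sin φ₁ cos φ₂ cos Δλ = -0.025241
θ = atan2(y, x) = -140.5397° → 219.4603° (mod 360°)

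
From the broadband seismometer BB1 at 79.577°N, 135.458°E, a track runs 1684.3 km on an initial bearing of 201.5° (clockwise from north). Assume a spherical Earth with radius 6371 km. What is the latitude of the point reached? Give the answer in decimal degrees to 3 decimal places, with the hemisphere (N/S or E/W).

64.870°N

δ = d/R = 1684.3/6371 = 0.264370 rad
φ₂ = arcsin(sin φ₁ cos δ + cos φ₁ sin δ cos θ)
   = arcsin(0.98350·0.96526 + 0.18091·0.26130·-0.93042) = 64.86992°
λ₂ = λ₁ + atan2(sin θ sin δ cos φ₁, cos δ − sin φ₁ sin φ₂) = 122.42531°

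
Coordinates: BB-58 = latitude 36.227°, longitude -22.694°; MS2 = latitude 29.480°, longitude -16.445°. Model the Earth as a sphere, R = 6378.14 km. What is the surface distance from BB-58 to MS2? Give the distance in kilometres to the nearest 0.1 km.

Δφ = -6.7470°,  Δλ = 6.2490°
a = sin²(Δφ/2) + cos φ₁ cos φ₂ sin²(Δλ/2) = 0.005549
c = 2·arcsin(√a) = 0.149121 rad = 8.5440°
d = R·c = 6378.14 × 0.149121 = 951.1 km

951.1 km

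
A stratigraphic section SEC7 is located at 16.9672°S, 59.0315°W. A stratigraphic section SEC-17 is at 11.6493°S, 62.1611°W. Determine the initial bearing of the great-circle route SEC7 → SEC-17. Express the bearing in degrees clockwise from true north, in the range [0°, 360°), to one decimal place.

Δλ = -3.1296°
y = sin Δλ · cos φ₂ = -0.053470
x = cos φ₁ sin φ₂ − sin φ₁ cos φ₂ cos Δλ = 0.092255
θ = atan2(y, x) = -30.0961° → 329.9039° (mod 360°)

329.9°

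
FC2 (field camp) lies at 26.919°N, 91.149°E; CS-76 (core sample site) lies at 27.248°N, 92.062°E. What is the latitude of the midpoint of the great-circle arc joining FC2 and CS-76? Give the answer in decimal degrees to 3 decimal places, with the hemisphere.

27.084°N

Bx = cos φ₂ cos Δλ = 0.888920,  By = cos φ₂ sin Δλ = 0.014166
φₘ = atan2(sin φ₁ + sin φ₂, √((cos φ₁ + Bx)² + By²)) = 27.08424°
λₘ = λ₁ + atan2(By, cos φ₁ + Bx) = 91.60483°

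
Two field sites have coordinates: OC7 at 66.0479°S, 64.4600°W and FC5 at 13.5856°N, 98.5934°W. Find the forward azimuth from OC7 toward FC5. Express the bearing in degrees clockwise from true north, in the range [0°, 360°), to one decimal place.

326.7°

Δλ = -34.1334°
y = sin Δλ · cos φ₂ = -0.545421
x = cos φ₁ sin φ₂ − sin φ₁ cos φ₂ cos Δλ = 0.830650
θ = atan2(y, x) = -33.2897° → 326.7103° (mod 360°)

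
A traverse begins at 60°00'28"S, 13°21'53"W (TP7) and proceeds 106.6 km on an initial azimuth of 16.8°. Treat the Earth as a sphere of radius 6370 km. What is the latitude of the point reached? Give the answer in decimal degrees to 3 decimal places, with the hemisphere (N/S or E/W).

59.089°S

TP7: φ = -60.00778°, λ = -13.36472°
δ = d/R = 106.6/6370 = 0.016735 rad
φ₂ = arcsin(sin φ₁ cos δ + cos φ₁ sin δ cos θ)
   = arcsin(-0.86609·0.99986 + 0.49988·0.01673·0.95732) = -59.08875°
λ₂ = λ₁ + atan2(sin θ sin δ cos φ₁, cos δ − sin φ₁ sin φ₂) = -12.82527°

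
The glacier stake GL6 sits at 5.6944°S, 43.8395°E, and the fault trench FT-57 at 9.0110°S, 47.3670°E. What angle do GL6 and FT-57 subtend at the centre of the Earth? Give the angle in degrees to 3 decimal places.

4.820°

Δφ = -3.3166°,  Δλ = 3.5275°
a = sin²(Δφ/2) + cos φ₁ cos φ₂ sin²(Δλ/2) = 0.001768
c = 2·arcsin(√a) = 0.084131 rad = 4.8203°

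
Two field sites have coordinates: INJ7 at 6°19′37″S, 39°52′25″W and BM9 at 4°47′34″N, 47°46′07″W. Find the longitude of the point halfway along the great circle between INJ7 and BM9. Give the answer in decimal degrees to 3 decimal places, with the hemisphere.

INJ7: φ = -6.32694°, λ = -39.87361°
BM9: φ = +4.79278°, λ = -47.76861°
Bx = cos φ₂ cos Δλ = 0.987058,  By = cos φ₂ sin Δλ = -0.136878
φₘ = atan2(sin φ₁ + sin φ₂, √((cos φ₁ + Bx)² + By²)) = -0.76891°
λₘ = λ₁ + atan2(By, cos φ₁ + Bx) = -43.82626°

43.826°W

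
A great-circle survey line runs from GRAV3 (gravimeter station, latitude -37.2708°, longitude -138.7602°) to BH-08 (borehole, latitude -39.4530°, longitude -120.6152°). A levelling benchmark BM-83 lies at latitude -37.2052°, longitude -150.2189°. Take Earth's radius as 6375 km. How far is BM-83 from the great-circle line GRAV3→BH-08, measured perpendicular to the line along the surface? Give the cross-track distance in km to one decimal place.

301.7 km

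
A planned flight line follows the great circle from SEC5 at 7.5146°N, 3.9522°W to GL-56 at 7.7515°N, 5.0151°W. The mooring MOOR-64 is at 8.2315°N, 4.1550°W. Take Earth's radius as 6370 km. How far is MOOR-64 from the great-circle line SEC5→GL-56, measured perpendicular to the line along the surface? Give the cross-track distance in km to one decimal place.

72.8 km

δ₁₃ = central angle SEC5→MOOR-64 = 0.012994 rad  (haversine)
θ₁₃ = bearing SEC5→MOOR-64 = 344.360°,  θ₁₂ = bearing SEC5→GL-56 = 282.744°
dₓₜ = R·arcsin(sin δ₁₃ · sin(θ₁₃ − θ₁₂)) = 6370·arcsin(0.01299·sin(61.616°)) = 72.822 km
|dₓₜ| = 72.822 km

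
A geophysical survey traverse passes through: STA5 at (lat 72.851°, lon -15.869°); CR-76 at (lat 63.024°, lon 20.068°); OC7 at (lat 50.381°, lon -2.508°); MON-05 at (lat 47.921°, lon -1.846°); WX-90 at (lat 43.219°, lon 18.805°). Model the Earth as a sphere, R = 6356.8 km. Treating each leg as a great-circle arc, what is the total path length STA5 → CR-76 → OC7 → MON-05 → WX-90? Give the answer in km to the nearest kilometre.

STA5→CR-76: c = 0.284260 rad, d = 1806.98 km
CR-76→OC7: c = 0.305865 rad, d = 1944.32 km
OC7→MON-05: c = 0.043595 rad, d = 277.12 km
MON-05→WX-90: c = 0.264380 rad, d = 1680.61 km
Total = 1806.98 + 1944.32 + 277.12 + 1680.61 = 5709.03 km

5709 km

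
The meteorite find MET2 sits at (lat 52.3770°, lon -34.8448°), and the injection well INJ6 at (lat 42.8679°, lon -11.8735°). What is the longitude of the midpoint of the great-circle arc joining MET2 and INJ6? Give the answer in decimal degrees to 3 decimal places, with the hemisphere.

Bx = cos φ₂ cos Δλ = 0.674804,  By = cos φ₂ sin Δλ = 0.286038
φₘ = atan2(sin φ₁ + sin φ₂, √((cos φ₁ + Bx)² + By²)) = 48.19408°
λₘ = λ₁ + atan2(By, cos φ₁ + Bx) = -22.29800°

22.298°W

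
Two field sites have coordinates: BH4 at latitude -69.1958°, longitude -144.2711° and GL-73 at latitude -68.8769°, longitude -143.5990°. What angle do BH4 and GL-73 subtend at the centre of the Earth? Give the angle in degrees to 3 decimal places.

0.399°

Δφ = 0.3189°,  Δλ = 0.6721°
a = sin²(Δφ/2) + cos φ₁ cos φ₂ sin²(Δλ/2) = 0.000012
c = 2·arcsin(√a) = 0.006971 rad = 0.3994°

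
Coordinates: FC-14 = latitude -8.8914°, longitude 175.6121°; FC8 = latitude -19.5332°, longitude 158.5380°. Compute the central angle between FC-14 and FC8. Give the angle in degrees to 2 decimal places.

Δφ = -10.6418°,  Δλ = -17.0741°
a = sin²(Δφ/2) + cos φ₁ cos φ₂ sin²(Δλ/2) = 0.029119
c = 2·arcsin(√a) = 0.342963 rad = 19.6503°

19.65°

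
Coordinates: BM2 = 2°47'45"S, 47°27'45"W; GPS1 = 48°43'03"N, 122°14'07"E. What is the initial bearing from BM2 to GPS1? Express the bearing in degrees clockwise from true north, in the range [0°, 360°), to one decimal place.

BM2: φ = -2.79583°, λ = -47.46250°
GPS1: φ = +48.71750°, λ = +122.23528°
Δλ = 169.6978°
y = sin Δλ · cos φ₂ = 0.117994
x = cos φ₁ sin φ₂ − sin φ₁ cos φ₂ cos Δλ = 0.718908
θ = atan2(y, x) = 9.3208° → 9.3208° (mod 360°)

9.3°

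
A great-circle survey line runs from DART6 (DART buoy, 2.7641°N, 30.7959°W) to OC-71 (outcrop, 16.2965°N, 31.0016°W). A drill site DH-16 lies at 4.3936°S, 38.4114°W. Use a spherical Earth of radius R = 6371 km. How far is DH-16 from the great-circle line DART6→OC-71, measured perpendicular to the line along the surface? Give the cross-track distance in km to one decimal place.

856.0 km

δ₁₃ = central angle DART6→DH-16 = 0.182336 rad  (haversine)
θ₁₃ = bearing DART6→DH-16 = 226.778°,  θ₁₂ = bearing DART6→OC-71 = 359.156°
dₓₜ = R·arcsin(sin δ₁₃ · sin(θ₁₃ − θ₁₂)) = 6371·arcsin(0.18133·sin(-132.378°)) = -855.963 km
|dₓₜ| = 855.963 km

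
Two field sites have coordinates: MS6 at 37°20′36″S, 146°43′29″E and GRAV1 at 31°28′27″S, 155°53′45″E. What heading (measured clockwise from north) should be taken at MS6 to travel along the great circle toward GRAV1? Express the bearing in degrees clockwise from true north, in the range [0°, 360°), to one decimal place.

MS6: φ = -37.34333°, λ = +146.72472°
GRAV1: φ = -31.47417°, λ = +155.89583°
Δλ = 9.1711°
y = sin Δλ · cos φ₂ = 0.135934
x = cos φ₁ sin φ₂ − sin φ₁ cos φ₂ cos Δλ = 0.095644
θ = atan2(y, x) = 54.8696° → 54.8696° (mod 360°)

54.9°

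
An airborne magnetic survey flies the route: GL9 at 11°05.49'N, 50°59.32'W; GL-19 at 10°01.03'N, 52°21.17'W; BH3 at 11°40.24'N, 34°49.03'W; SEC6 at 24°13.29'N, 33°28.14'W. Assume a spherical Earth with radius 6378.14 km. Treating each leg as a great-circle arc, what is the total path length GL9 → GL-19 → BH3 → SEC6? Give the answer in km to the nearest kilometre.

3521 km

GL9: φ = +11.09150°, λ = -50.98867°
GL-19: φ = +10.01717°, λ = -52.35283°
BH3: φ = +11.67067°, λ = -34.81717°
SEC6: φ = +24.22150°, λ = -33.46900°
GL9→GL-19: c = 0.029990 rad, d = 191.28 km
GL-19→BH3: c = 0.301919 rad, d = 1925.68 km
BH3→SEC6: c = 0.220188 rad, d = 1404.39 km
Total = 191.28 + 1925.68 + 1404.39 = 3521.36 km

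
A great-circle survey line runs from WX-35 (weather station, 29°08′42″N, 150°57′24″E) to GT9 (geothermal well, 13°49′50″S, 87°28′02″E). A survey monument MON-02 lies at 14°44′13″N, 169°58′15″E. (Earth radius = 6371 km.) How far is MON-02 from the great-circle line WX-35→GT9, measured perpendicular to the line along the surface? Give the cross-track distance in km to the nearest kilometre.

2197 km

WX-35: φ = +29.14500°, λ = +150.95667°
GT9: φ = -13.83056°, λ = +87.46722°
MON-02: φ = +14.73694°, λ = +169.97083°
δ₁₃ = central angle WX-35→MON-02 = 0.396387 rad  (haversine)
θ₁₃ = bearing WX-35→MON-02 = 125.304°,  θ₁₂ = bearing WX-35→GT9 = 244.209°
dₓₜ = R·arcsin(sin δ₁₃ · sin(θ₁₃ − θ₁₂)) = 6371·arcsin(0.38609·sin(-118.905°)) = -2196.593 km
|dₓₜ| = 2196.593 km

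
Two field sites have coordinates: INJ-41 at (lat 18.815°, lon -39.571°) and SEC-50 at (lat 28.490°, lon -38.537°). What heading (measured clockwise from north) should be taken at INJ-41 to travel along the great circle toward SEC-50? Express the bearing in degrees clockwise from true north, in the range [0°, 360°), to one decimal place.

5.4°

Δλ = 1.0340°
y = sin Δλ · cos φ₂ = 0.015860
x = cos φ₁ sin φ₂ − sin φ₁ cos φ₂ cos Δλ = 0.168105
θ = atan2(y, x) = 5.3898° → 5.3898° (mod 360°)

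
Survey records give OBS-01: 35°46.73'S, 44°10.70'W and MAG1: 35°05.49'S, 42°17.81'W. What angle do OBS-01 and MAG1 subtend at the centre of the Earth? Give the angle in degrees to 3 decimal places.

OBS-01: φ = -35.77883°, λ = -44.17833°
MAG1: φ = -35.09150°, λ = -42.29683°
Δφ = 0.6873°,  Δλ = 1.8815°
a = sin²(Δφ/2) + cos φ₁ cos φ₂ sin²(Δλ/2) = 0.000215
c = 2·arcsin(√a) = 0.029321 rad = 1.6800°

1.680°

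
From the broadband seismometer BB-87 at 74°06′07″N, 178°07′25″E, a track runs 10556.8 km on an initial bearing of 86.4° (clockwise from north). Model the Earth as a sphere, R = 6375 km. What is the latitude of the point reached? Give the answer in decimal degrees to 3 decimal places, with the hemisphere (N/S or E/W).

BB-87: φ = +74.10194°, λ = +178.12361°
δ = d/R = 10556.8/6375 = 1.655969 rad
φ₂ = arcsin(sin φ₁ cos δ + cos φ₁ sin δ cos θ)
   = arcsin(0.96175·-0.08507 + 0.27393·0.99638·0.06279) = -3.70836°
λ₂ = λ₁ + atan2(sin θ sin δ cos φ₁, cos δ − sin φ₁ sin φ₂) = -87.07812°

3.708°S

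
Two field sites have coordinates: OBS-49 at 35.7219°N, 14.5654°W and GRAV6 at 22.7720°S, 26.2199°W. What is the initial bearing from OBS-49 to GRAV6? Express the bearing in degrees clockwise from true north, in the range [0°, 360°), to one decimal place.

192.5°

Δλ = -11.6545°
y = sin Δλ · cos φ₂ = -0.186263
x = cos φ₁ sin φ₂ − sin φ₁ cos φ₂ cos Δλ = -0.841486
θ = atan2(y, x) = -167.5188° → 192.4812° (mod 360°)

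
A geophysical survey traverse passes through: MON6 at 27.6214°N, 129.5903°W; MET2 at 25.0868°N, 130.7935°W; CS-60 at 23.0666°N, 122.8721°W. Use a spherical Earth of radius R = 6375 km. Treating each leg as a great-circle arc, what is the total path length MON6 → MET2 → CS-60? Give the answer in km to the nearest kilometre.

MON6→MET2: c = 0.048072 rad, d = 306.46 km
MET2→CS-60: c = 0.131032 rad, d = 835.33 km
Total = 306.46 + 835.33 = 1141.79 km

1142 km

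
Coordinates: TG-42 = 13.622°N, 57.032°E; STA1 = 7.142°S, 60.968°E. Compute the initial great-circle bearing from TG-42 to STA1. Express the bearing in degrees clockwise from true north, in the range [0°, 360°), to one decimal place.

Δλ = 3.9360°
y = sin Δλ · cos φ₂ = 0.068110
x = cos φ₁ sin φ₂ − sin φ₁ cos φ₂ cos Δλ = -0.353968
θ = atan2(y, x) = 169.1084° → 169.1084° (mod 360°)

169.1°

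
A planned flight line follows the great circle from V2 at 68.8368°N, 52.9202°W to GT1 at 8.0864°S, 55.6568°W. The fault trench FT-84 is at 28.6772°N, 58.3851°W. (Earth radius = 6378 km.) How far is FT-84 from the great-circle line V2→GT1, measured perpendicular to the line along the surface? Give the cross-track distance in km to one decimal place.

334.0 km

δ₁₃ = central angle V2→FT-84 = 0.703147 rad  (haversine)
θ₁₃ = bearing V2→FT-84 = 187.424°,  θ₁₂ = bearing V2→GT1 = 182.781°
dₓₜ = R·arcsin(sin δ₁₃ · sin(θ₁₃ − θ₁₂)) = 6378·arcsin(0.64662·sin(4.643°)) = 333.992 km
|dₓₜ| = 333.992 km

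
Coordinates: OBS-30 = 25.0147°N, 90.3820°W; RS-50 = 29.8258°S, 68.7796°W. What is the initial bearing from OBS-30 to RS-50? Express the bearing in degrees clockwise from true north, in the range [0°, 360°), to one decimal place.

Δλ = 21.6024°
y = sin Δλ · cos φ₂ = 0.319397
x = cos φ₁ sin φ₂ − sin φ₁ cos φ₂ cos Δλ = -0.791786
θ = atan2(y, x) = 158.0314° → 158.0314° (mod 360°)

158.0°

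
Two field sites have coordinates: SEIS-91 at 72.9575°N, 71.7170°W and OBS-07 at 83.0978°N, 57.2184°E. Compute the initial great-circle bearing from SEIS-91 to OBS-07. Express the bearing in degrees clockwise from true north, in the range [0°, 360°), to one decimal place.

14.4°

Δλ = 128.9354°
y = sin Δλ · cos φ₂ = 0.093479
x = cos φ₁ sin φ₂ − sin φ₁ cos φ₂ cos Δλ = 0.363164
θ = atan2(y, x) = 14.4346° → 14.4346° (mod 360°)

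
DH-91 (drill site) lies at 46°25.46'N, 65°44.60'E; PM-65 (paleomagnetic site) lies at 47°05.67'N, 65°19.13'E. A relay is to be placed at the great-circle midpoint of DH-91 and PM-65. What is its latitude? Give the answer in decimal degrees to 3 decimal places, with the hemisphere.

DH-91: φ = +46.42433°, λ = +65.74333°
PM-65: φ = +47.09450°, λ = +65.31883°
Bx = cos φ₂ cos Δλ = 0.680772,  By = cos φ₂ sin Δλ = -0.005044
φₘ = atan2(sin φ₁ + sin φ₂, √((cos φ₁ + Bx)² + By²)) = 46.75961°
λₘ = λ₁ + atan2(By, cos φ₁ + Bx) = 65.53240°

46.760°N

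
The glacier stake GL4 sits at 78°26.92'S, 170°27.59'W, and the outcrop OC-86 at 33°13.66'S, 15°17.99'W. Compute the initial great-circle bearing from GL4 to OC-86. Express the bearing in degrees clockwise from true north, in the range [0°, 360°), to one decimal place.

157.6°

GL4: φ = -78.44867°, λ = -170.45983°
OC-86: φ = -33.22767°, λ = -15.29983°
Δλ = 155.1600°
y = sin Δλ · cos φ₂ = 0.351402
x = cos φ₁ sin φ₂ − sin φ₁ cos φ₂ cos Δλ = -0.853463
θ = atan2(y, x) = 157.6213° → 157.6213° (mod 360°)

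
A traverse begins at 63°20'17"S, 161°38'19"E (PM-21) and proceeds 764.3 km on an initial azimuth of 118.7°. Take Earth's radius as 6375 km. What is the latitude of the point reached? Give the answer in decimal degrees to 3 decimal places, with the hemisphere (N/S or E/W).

PM-21: φ = -63.33806°, λ = +161.63861°
δ = d/R = 764.3/6375 = 0.119890 rad
φ₂ = arcsin(sin φ₁ cos δ + cos φ₁ sin δ cos θ)
   = arcsin(-0.89367·0.99282 + 0.44873·0.11960·-0.48022) = -65.92718°
λ₂ = λ₁ + atan2(sin θ sin δ cos φ₁, cos δ − sin φ₁ sin φ₂) = 176.54235°

65.927°S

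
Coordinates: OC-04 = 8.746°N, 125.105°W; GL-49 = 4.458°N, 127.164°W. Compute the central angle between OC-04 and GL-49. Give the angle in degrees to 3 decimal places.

4.751°

Δφ = -4.2880°,  Δλ = -2.0590°
a = sin²(Δφ/2) + cos φ₁ cos φ₂ sin²(Δλ/2) = 0.001718
c = 2·arcsin(√a) = 0.082914 rad = 4.7506°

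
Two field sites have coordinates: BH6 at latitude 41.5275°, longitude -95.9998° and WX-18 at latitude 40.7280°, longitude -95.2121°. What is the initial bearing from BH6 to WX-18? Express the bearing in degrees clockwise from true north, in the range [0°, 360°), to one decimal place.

143.2°

Δλ = 0.7877°
y = sin Δλ · cos φ₂ = 0.010418
x = cos φ₁ sin φ₂ − sin φ₁ cos φ₂ cos Δλ = -0.013906
θ = atan2(y, x) = 143.1602° → 143.1602° (mod 360°)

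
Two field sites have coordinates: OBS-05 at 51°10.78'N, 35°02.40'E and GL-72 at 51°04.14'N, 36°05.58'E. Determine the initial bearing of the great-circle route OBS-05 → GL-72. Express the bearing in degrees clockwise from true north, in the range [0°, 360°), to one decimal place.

99.1°

OBS-05: φ = +51.17967°, λ = +35.04000°
GL-72: φ = +51.06900°, λ = +36.09300°
Δλ = 1.0530°
y = sin Δλ · cos φ₂ = 0.011548
x = cos φ₁ sin φ₂ − sin φ₁ cos φ₂ cos Δλ = -0.001849
θ = atan2(y, x) = 99.0958° → 99.0958° (mod 360°)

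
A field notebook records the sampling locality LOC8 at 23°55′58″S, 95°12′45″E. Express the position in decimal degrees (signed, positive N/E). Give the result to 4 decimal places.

-23.9328°, +95.2125°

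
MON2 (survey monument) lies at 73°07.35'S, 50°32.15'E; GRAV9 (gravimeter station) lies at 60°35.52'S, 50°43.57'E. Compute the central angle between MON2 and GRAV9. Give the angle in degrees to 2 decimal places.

12.53°

MON2: φ = -73.12250°, λ = +50.53583°
GRAV9: φ = -60.59200°, λ = +50.72617°
Δφ = 12.5305°,  Δλ = 0.1903°
a = sin²(Δφ/2) + cos φ₁ cos φ₂ sin²(Δλ/2) = 0.011910
c = 2·arcsin(√a) = 0.218702 rad = 12.5307°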